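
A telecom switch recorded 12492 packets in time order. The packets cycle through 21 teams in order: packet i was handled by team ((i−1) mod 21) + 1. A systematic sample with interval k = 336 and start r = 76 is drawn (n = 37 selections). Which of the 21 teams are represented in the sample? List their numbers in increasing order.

Consecutive selections differ by k = 336, so their team numbers differ by 336 mod 21 = 0.
gcd(336, 21) = 21, so the sample visits 21/21 = 1 distinct residues mod 21.
Start 76 is team 13; the teams hit are 13.

13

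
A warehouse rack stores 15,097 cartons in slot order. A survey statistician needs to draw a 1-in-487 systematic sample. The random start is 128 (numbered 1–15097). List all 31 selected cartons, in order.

carton 1: 128
carton 2: 128 + 487 = 615
carton 3: 615 + 487 = 1102
carton 4: 1102 + 487 = 1589
carton 5: 1589 + 487 = 2076
carton 6: 2076 + 487 = 2563
carton 7: 2563 + 487 = 3050
carton 8: 3050 + 487 = 3537
carton 9: 3537 + 487 = 4024
carton 10: 4024 + 487 = 4511
carton 11: 4511 + 487 = 4998
carton 12: 4998 + 487 = 5485
carton 13: 5485 + 487 = 5972
carton 14: 5972 + 487 = 6459
carton 15: 6459 + 487 = 6946
carton 16: 6946 + 487 = 7433
carton 17: 7433 + 487 = 7920
carton 18: 7920 + 487 = 8407
carton 19: 8407 + 487 = 8894
carton 20: 8894 + 487 = 9381
carton 21: 9381 + 487 = 9868
carton 22: 9868 + 487 = 10355
carton 23: 10355 + 487 = 10842
carton 24: 10842 + 487 = 11329
carton 25: 11329 + 487 = 11816
carton 26: 11816 + 487 = 12303
carton 27: 12303 + 487 = 12790
carton 28: 12790 + 487 = 13277
carton 29: 13277 + 487 = 13764
carton 30: 13764 + 487 = 14251
carton 31: 14251 + 487 = 14738

128, 615, 1102, 1589, 2076, 2563, 3050, 3537, 4024, 4511, 4998, 5485, 5972, 6459, 6946, 7433, 7920, 8407, 8894, 9381, 9868, 10355, 10842, 11329, 11816, 12303, 12790, 13277, 13764, 14251, 14738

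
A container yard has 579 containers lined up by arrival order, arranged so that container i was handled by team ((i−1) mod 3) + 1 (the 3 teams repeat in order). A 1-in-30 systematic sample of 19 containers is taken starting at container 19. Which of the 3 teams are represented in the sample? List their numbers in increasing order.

Consecutive selections differ by k = 30, so their team numbers differ by 30 mod 3 = 0.
gcd(30, 3) = 3, so the sample visits 3/3 = 1 distinct residues mod 3.
Start 19 is team 1; the teams hit are 1.

1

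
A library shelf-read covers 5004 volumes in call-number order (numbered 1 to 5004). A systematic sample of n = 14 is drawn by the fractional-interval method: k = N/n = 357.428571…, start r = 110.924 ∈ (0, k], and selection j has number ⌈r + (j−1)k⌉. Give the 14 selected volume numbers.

j=1: r + 0k = 110.924 → ⌈·⌉ = 111
j=2: r + 1k = 468.352571… → ⌈·⌉ = 469
j=3: r + 2k = 825.781142… → ⌈·⌉ = 826
j=4: r + 3k = 1183.209714… → ⌈·⌉ = 1184
j=5: r + 4k = 1540.638285… → ⌈·⌉ = 1541
j=6: r + 5k = 1898.066857… → ⌈·⌉ = 1899
j=7: r + 6k = 2255.495428… → ⌈·⌉ = 2256
j=8: r + 7k = 2612.924 → ⌈·⌉ = 2613
j=9: r + 8k = 2970.352571… → ⌈·⌉ = 2971
j=10: r + 9k = 3327.781142… → ⌈·⌉ = 3328
j=11: r + 10k = 3685.209714… → ⌈·⌉ = 3686
j=12: r + 11k = 4042.638285… → ⌈·⌉ = 4043
j=13: r + 12k = 4400.066857… → ⌈·⌉ = 4401
j=14: r + 13k = 4757.495428… → ⌈·⌉ = 4758

111, 469, 826, 1184, 1541, 1899, 2256, 2613, 2971, 3328, 3686, 4043, 4401, 4758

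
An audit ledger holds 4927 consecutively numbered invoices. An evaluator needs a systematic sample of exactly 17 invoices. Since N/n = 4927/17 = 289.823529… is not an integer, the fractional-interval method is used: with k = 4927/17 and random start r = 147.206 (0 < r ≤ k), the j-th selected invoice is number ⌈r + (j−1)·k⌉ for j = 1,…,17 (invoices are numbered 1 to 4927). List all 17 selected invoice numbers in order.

148, 438, 727, 1017, 1307, 1597, 1887, 2176, 2466, 2756, 3046, 3336, 3626, 3915, 4205, 4495, 4785

j=1: r + 0k = 147.206 → ⌈·⌉ = 148
j=2: r + 1k = 437.029529… → ⌈·⌉ = 438
j=3: r + 2k = 726.853058… → ⌈·⌉ = 727
j=4: r + 3k = 1016.676588… → ⌈·⌉ = 1017
j=5: r + 4k = 1306.500117… → ⌈·⌉ = 1307
j=6: r + 5k = 1596.323647… → ⌈·⌉ = 1597
j=7: r + 6k = 1886.147176… → ⌈·⌉ = 1887
j=8: r + 7k = 2175.970705… → ⌈·⌉ = 2176
j=9: r + 8k = 2465.794235… → ⌈·⌉ = 2466
j=10: r + 9k = 2755.617764… → ⌈·⌉ = 2756
j=11: r + 10k = 3045.441294… → ⌈·⌉ = 3046
j=12: r + 11k = 3335.264823… → ⌈·⌉ = 3336
j=13: r + 12k = 3625.088352… → ⌈·⌉ = 3626
j=14: r + 13k = 3914.911882… → ⌈·⌉ = 3915
j=15: r + 14k = 4204.735411… → ⌈·⌉ = 4205
j=16: r + 15k = 4494.558941… → ⌈·⌉ = 4495
j=17: r + 16k = 4784.382470… → ⌈·⌉ = 4785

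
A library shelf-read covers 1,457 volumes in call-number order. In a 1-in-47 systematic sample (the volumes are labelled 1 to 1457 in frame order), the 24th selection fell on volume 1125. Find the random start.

44

k = 47
r = 1125 − (24−1)×47 = 1125 − 1081 = 44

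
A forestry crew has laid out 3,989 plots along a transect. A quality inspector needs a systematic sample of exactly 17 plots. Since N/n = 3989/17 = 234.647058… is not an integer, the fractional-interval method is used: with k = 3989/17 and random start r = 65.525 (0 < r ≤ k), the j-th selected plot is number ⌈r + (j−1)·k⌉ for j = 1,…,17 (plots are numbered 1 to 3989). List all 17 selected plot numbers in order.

66, 301, 535, 770, 1005, 1239, 1474, 1709, 1943, 2178, 2412, 2647, 2882, 3116, 3351, 3586, 3820

j=1: r + 0k = 65.525 → ⌈·⌉ = 66
j=2: r + 1k = 300.172058… → ⌈·⌉ = 301
j=3: r + 2k = 534.819117… → ⌈·⌉ = 535
j=4: r + 3k = 769.466176… → ⌈·⌉ = 770
j=5: r + 4k = 1004.113235… → ⌈·⌉ = 1005
j=6: r + 5k = 1238.760294… → ⌈·⌉ = 1239
j=7: r + 6k = 1473.407352… → ⌈·⌉ = 1474
j=8: r + 7k = 1708.054411… → ⌈·⌉ = 1709
j=9: r + 8k = 1942.701470… → ⌈·⌉ = 1943
j=10: r + 9k = 2177.348529… → ⌈·⌉ = 2178
j=11: r + 10k = 2411.995588… → ⌈·⌉ = 2412
j=12: r + 11k = 2646.642647… → ⌈·⌉ = 2647
j=13: r + 12k = 2881.289705… → ⌈·⌉ = 2882
j=14: r + 13k = 3115.936764… → ⌈·⌉ = 3116
j=15: r + 14k = 3350.583823… → ⌈·⌉ = 3351
j=16: r + 15k = 3585.230882… → ⌈·⌉ = 3586
j=17: r + 16k = 3819.877941… → ⌈·⌉ = 3820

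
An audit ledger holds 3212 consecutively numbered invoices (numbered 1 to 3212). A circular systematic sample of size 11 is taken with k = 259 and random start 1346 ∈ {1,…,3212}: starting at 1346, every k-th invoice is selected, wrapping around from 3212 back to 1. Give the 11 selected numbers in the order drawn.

1346, 1605, 1864, 2123, 2382, 2641, 2900, 3159, 206, 465, 724

Selection 1: 1346
Selection 2: 1346 + 259 = 1605
Selection 3: 1605 + 259 = 1864
Selection 4: 1864 + 259 = 2123
Selection 5: 2123 + 259 = 2382
Selection 6: 2382 + 259 = 2641
Selection 7: 2641 + 259 = 2900
Selection 8: 2900 + 259 = 3159
Selection 9: 3159 + 259 = 3418 → 3418 − 3212 = 206
Selection 10: 206 + 259 = 465
Selection 11: 465 + 259 = 724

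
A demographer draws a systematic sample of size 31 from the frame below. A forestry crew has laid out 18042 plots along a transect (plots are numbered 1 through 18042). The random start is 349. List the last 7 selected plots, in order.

k = N/n = 18042/31 = 582
25th selection = 349 + 24×582 = 14317
26th: 14317 + 582 = 14899
27th: 14899 + 582 = 15481
28th: 15481 + 582 = 16063
29th: 16063 + 582 = 16645
30th: 16645 + 582 = 17227
31st: 17227 + 582 = 17809

14317, 14899, 15481, 16063, 16645, 17227, 17809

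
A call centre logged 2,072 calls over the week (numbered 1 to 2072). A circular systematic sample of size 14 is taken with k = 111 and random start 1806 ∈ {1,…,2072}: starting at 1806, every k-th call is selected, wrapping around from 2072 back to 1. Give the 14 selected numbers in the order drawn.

Selection 1: 1806
Selection 2: 1806 + 111 = 1917
Selection 3: 1917 + 111 = 2028
Selection 4: 2028 + 111 = 2139 → 2139 − 2072 = 67
Selection 5: 67 + 111 = 178
Selection 6: 178 + 111 = 289
Selection 7: 289 + 111 = 400
Selection 8: 400 + 111 = 511
Selection 9: 511 + 111 = 622
Selection 10: 622 + 111 = 733
Selection 11: 733 + 111 = 844
Selection 12: 844 + 111 = 955
Selection 13: 955 + 111 = 1066
Selection 14: 1066 + 111 = 1177

1806, 1917, 2028, 67, 178, 289, 400, 511, 622, 733, 844, 955, 1066, 1177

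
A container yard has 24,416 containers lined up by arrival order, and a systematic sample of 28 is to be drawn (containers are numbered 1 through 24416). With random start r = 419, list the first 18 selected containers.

k = N/n = 24416/28 = 872
container 1: 419
container 2: 419 + 872 = 1291
container 3: 1291 + 872 = 2163
container 4: 2163 + 872 = 3035
container 5: 3035 + 872 = 3907
container 6: 3907 + 872 = 4779
container 7: 4779 + 872 = 5651
container 8: 5651 + 872 = 6523
container 9: 6523 + 872 = 7395
container 10: 7395 + 872 = 8267
container 11: 8267 + 872 = 9139
container 12: 9139 + 872 = 10011
container 13: 10011 + 872 = 10883
container 14: 10883 + 872 = 11755
container 15: 11755 + 872 = 12627
container 16: 12627 + 872 = 13499
container 17: 13499 + 872 = 14371
container 18: 14371 + 872 = 15243

419, 1291, 2163, 3035, 3907, 4779, 5651, 6523, 7395, 8267, 9139, 10011, 10883, 11755, 12627, 13499, 14371, 15243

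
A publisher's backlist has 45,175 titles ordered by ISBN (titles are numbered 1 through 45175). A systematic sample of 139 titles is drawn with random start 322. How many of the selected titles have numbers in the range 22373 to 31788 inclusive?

29

k = 45175/139 = 325
First selection ≥ 22373: 322 + ⌈(22373−322)/325⌉·325 = 322 + 68×325 = 22422
Last selection ≤ 31788: 322 + ⌊(31788−322)/325⌋·325 = 322 + 96×325 = 31522
Count = 96 − 68 + 1 = 29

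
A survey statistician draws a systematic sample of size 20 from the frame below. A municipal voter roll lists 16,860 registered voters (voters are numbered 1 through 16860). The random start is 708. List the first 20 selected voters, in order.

708, 1551, 2394, 3237, 4080, 4923, 5766, 6609, 7452, 8295, 9138, 9981, 10824, 11667, 12510, 13353, 14196, 15039, 15882, 16725

k = N/n = 16860/20 = 843
voter 1: 708
voter 2: 708 + 843 = 1551
voter 3: 1551 + 843 = 2394
voter 4: 2394 + 843 = 3237
voter 5: 3237 + 843 = 4080
voter 6: 4080 + 843 = 4923
voter 7: 4923 + 843 = 5766
voter 8: 5766 + 843 = 6609
voter 9: 6609 + 843 = 7452
voter 10: 7452 + 843 = 8295
voter 11: 8295 + 843 = 9138
voter 12: 9138 + 843 = 9981
voter 13: 9981 + 843 = 10824
voter 14: 10824 + 843 = 11667
voter 15: 11667 + 843 = 12510
voter 16: 12510 + 843 = 13353
voter 17: 13353 + 843 = 14196
voter 18: 14196 + 843 = 15039
voter 19: 15039 + 843 = 15882
voter 20: 15882 + 843 = 16725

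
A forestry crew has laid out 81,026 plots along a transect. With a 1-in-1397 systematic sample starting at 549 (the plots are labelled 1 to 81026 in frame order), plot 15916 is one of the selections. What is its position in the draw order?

k = 1397
position = (15916 − 549)/1397 + 1 = 15367/1397 + 1 = 11 + 1 = 12

12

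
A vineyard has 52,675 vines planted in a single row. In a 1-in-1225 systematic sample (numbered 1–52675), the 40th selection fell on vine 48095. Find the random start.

k = 1225
r = 48095 − (40−1)×1225 = 48095 − 47775 = 320

320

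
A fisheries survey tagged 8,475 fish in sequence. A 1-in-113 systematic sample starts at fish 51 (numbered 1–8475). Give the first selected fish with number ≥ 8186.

k = 113
Steps past start: ⌈(8186 − 51)/113⌉ = ⌈8135/113⌉ = 72
Selected fish: 51 + 72×113 = 8187

8187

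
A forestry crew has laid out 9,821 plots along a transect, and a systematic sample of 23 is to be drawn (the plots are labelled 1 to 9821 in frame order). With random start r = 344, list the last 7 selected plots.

7176, 7603, 8030, 8457, 8884, 9311, 9738

k = N/n = 9821/23 = 427
17th selection = 344 + 16×427 = 7176
18th: 7176 + 427 = 7603
19th: 7603 + 427 = 8030
20th: 8030 + 427 = 8457
21st: 8457 + 427 = 8884
22nd: 8884 + 427 = 9311
23rd: 9311 + 427 = 9738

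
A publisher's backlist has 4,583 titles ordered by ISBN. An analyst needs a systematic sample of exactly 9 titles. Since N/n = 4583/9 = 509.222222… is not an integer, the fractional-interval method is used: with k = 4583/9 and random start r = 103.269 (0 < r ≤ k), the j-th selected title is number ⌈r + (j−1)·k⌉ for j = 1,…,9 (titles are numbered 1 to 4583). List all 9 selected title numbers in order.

j=1: r + 0k = 103.269 → ⌈·⌉ = 104
j=2: r + 1k = 612.491222… → ⌈·⌉ = 613
j=3: r + 2k = 1121.713444… → ⌈·⌉ = 1122
j=4: r + 3k = 1630.935666… → ⌈·⌉ = 1631
j=5: r + 4k = 2140.157888… → ⌈·⌉ = 2141
j=6: r + 5k = 2649.380111… → ⌈·⌉ = 2650
j=7: r + 6k = 3158.602333… → ⌈·⌉ = 3159
j=8: r + 7k = 3667.824555… → ⌈·⌉ = 3668
j=9: r + 8k = 4177.046777… → ⌈·⌉ = 4178

104, 613, 1122, 1631, 2141, 2650, 3159, 3668, 4178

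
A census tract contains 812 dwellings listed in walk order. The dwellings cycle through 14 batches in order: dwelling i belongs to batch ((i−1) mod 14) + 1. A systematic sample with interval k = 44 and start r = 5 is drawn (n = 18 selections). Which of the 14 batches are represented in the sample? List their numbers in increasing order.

Consecutive selections differ by k = 44, so their batch numbers differ by 44 mod 14 = 2.
gcd(44, 14) = 2, so the sample visits 14/2 = 7 distinct residues mod 14.
Start 5 is batch 5; the batches hit are 1, 3, 5, 7, 9, 11, 13.

1, 3, 5, 7, 9, 11, 13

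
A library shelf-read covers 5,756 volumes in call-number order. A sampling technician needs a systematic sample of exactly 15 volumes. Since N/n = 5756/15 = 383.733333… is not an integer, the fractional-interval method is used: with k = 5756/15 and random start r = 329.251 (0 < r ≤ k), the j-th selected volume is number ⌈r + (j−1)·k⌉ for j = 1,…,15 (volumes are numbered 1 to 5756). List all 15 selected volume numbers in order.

330, 713, 1097, 1481, 1865, 2248, 2632, 3016, 3400, 3783, 4167, 4551, 4935, 5318, 5702

j=1: r + 0k = 329.251 → ⌈·⌉ = 330
j=2: r + 1k = 712.984333… → ⌈·⌉ = 713
j=3: r + 2k = 1096.717666… → ⌈·⌉ = 1097
j=4: r + 3k = 1480.451 → ⌈·⌉ = 1481
j=5: r + 4k = 1864.184333… → ⌈·⌉ = 1865
j=6: r + 5k = 2247.917666… → ⌈·⌉ = 2248
j=7: r + 6k = 2631.651 → ⌈·⌉ = 2632
j=8: r + 7k = 3015.384333… → ⌈·⌉ = 3016
j=9: r + 8k = 3399.117666… → ⌈·⌉ = 3400
j=10: r + 9k = 3782.851 → ⌈·⌉ = 3783
j=11: r + 10k = 4166.584333… → ⌈·⌉ = 4167
j=12: r + 11k = 4550.317666… → ⌈·⌉ = 4551
j=13: r + 12k = 4934.051 → ⌈·⌉ = 4935
j=14: r + 13k = 5317.784333… → ⌈·⌉ = 5318
j=15: r + 14k = 5701.517666… → ⌈·⌉ = 5702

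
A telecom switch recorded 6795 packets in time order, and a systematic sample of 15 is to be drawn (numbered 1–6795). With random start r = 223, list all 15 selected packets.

k = N/n = 6795/15 = 453
packet 1: 223
packet 2: 223 + 453 = 676
packet 3: 676 + 453 = 1129
packet 4: 1129 + 453 = 1582
packet 5: 1582 + 453 = 2035
packet 6: 2035 + 453 = 2488
packet 7: 2488 + 453 = 2941
packet 8: 2941 + 453 = 3394
packet 9: 3394 + 453 = 3847
packet 10: 3847 + 453 = 4300
packet 11: 4300 + 453 = 4753
packet 12: 4753 + 453 = 5206
packet 13: 5206 + 453 = 5659
packet 14: 5659 + 453 = 6112
packet 15: 6112 + 453 = 6565

223, 676, 1129, 1582, 2035, 2488, 2941, 3394, 3847, 4300, 4753, 5206, 5659, 6112, 6565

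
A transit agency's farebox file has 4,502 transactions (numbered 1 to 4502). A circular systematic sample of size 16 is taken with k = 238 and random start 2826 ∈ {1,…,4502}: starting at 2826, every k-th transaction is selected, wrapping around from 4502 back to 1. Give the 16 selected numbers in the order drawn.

2826, 3064, 3302, 3540, 3778, 4016, 4254, 4492, 228, 466, 704, 942, 1180, 1418, 1656, 1894

Selection 1: 2826
Selection 2: 2826 + 238 = 3064
Selection 3: 3064 + 238 = 3302
Selection 4: 3302 + 238 = 3540
Selection 5: 3540 + 238 = 3778
Selection 6: 3778 + 238 = 4016
Selection 7: 4016 + 238 = 4254
Selection 8: 4254 + 238 = 4492
Selection 9: 4492 + 238 = 4730 → 4730 − 4502 = 228
Selection 10: 228 + 238 = 466
Selection 11: 466 + 238 = 704
Selection 12: 704 + 238 = 942
Selection 13: 942 + 238 = 1180
Selection 14: 1180 + 238 = 1418
Selection 15: 1418 + 238 = 1656
Selection 16: 1656 + 238 = 1894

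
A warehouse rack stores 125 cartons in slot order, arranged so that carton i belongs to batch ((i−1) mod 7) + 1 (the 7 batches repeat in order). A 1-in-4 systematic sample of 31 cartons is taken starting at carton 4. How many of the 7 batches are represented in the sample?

Consecutive selections differ by k = 4, so their batch numbers differ by 4 mod 7 = 4.
gcd(4, 7) = 1, so the sample visits 7/1 = 7 distinct residues mod 7.
Start 4 is batch 4; the batches hit are 1, 2, 3, 4, 5, 6, 7.

7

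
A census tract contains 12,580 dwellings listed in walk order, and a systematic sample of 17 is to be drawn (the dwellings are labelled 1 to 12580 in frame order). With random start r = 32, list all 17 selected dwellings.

k = N/n = 12580/17 = 740
dwelling 1: 32
dwelling 2: 32 + 740 = 772
dwelling 3: 772 + 740 = 1512
dwelling 4: 1512 + 740 = 2252
dwelling 5: 2252 + 740 = 2992
dwelling 6: 2992 + 740 = 3732
dwelling 7: 3732 + 740 = 4472
dwelling 8: 4472 + 740 = 5212
dwelling 9: 5212 + 740 = 5952
dwelling 10: 5952 + 740 = 6692
dwelling 11: 6692 + 740 = 7432
dwelling 12: 7432 + 740 = 8172
dwelling 13: 8172 + 740 = 8912
dwelling 14: 8912 + 740 = 9652
dwelling 15: 9652 + 740 = 10392
dwelling 16: 10392 + 740 = 11132
dwelling 17: 11132 + 740 = 11872

32, 772, 1512, 2252, 2992, 3732, 4472, 5212, 5952, 6692, 7432, 8172, 8912, 9652, 10392, 11132, 11872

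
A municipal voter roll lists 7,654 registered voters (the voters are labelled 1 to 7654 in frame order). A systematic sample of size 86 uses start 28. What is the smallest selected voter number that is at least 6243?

k = 7654/86 = 89
Steps past start: ⌈(6243 − 28)/89⌉ = ⌈6215/89⌉ = 70
Selected voter: 28 + 70×89 = 6258

6258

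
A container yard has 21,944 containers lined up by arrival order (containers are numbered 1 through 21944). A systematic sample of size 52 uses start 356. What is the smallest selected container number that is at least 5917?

k = 21944/52 = 422
Steps past start: ⌈(5917 − 356)/422⌉ = ⌈5561/422⌉ = 14
Selected container: 356 + 14×422 = 6264

6264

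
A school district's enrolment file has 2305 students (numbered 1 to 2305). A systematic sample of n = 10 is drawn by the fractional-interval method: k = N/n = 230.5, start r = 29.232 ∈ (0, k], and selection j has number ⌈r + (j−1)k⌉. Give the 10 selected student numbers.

j=1: r + 0k = 29.232 → ⌈·⌉ = 30
j=2: r + 1k = 259.732 → ⌈·⌉ = 260
j=3: r + 2k = 490.232 → ⌈·⌉ = 491
j=4: r + 3k = 720.732 → ⌈·⌉ = 721
j=5: r + 4k = 951.232 → ⌈·⌉ = 952
j=6: r + 5k = 1181.732 → ⌈·⌉ = 1182
j=7: r + 6k = 1412.232 → ⌈·⌉ = 1413
j=8: r + 7k = 1642.732 → ⌈·⌉ = 1643
j=9: r + 8k = 1873.232 → ⌈·⌉ = 1874
j=10: r + 9k = 2103.732 → ⌈·⌉ = 2104

30, 260, 491, 721, 952, 1182, 1413, 1643, 1874, 2104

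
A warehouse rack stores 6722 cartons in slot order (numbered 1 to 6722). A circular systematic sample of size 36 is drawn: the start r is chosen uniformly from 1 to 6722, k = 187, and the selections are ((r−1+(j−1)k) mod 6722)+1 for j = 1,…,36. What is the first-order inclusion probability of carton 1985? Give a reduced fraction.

18/3361

For each position j, as r ranges over 1…6722 the j-th selection hits every carton exactly once, so carton 1985 is selected for exactly 36 of the 6722 starts.
Inclusion probability = 36/6722 = 18/3361.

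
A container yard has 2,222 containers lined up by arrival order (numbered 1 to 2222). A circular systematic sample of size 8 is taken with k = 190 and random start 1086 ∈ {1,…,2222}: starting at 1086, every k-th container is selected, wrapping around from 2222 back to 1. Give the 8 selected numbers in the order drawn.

1086, 1276, 1466, 1656, 1846, 2036, 4, 194

Selection 1: 1086
Selection 2: 1086 + 190 = 1276
Selection 3: 1276 + 190 = 1466
Selection 4: 1466 + 190 = 1656
Selection 5: 1656 + 190 = 1846
Selection 6: 1846 + 190 = 2036
Selection 7: 2036 + 190 = 2226 → 2226 − 2222 = 4
Selection 8: 4 + 190 = 194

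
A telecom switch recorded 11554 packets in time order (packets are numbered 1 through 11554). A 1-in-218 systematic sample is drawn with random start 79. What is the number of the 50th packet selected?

10761

k = 218
50th selection = r + (50−1)·k = 79 + 49×218 = 79 + 10682 = 10761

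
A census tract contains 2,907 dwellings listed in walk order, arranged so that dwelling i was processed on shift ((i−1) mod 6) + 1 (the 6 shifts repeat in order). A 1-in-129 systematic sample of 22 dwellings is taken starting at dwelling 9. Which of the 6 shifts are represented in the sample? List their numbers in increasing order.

Consecutive selections differ by k = 129, so their shift numbers differ by 129 mod 6 = 3.
gcd(129, 6) = 3, so the sample visits 6/3 = 2 distinct residues mod 6.
Start 9 is shift 3; the shifts hit are 3, 6.

3, 6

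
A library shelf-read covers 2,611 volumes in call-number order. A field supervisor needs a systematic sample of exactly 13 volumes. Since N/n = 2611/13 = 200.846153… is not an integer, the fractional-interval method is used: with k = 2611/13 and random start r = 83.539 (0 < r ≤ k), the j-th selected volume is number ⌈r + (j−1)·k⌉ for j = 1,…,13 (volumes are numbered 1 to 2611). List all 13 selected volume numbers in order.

j=1: r + 0k = 83.539 → ⌈·⌉ = 84
j=2: r + 1k = 284.385153… → ⌈·⌉ = 285
j=3: r + 2k = 485.231307… → ⌈·⌉ = 486
j=4: r + 3k = 686.077461… → ⌈·⌉ = 687
j=5: r + 4k = 886.923615… → ⌈·⌉ = 887
j=6: r + 5k = 1087.769769… → ⌈·⌉ = 1088
j=7: r + 6k = 1288.615923… → ⌈·⌉ = 1289
j=8: r + 7k = 1489.462076… → ⌈·⌉ = 1490
j=9: r + 8k = 1690.308230… → ⌈·⌉ = 1691
j=10: r + 9k = 1891.154384… → ⌈·⌉ = 1892
j=11: r + 10k = 2092.000538… → ⌈·⌉ = 2093
j=12: r + 11k = 2292.846692… → ⌈·⌉ = 2293
j=13: r + 12k = 2493.692846… → ⌈·⌉ = 2494

84, 285, 486, 687, 887, 1088, 1289, 1490, 1691, 1892, 2093, 2293, 2494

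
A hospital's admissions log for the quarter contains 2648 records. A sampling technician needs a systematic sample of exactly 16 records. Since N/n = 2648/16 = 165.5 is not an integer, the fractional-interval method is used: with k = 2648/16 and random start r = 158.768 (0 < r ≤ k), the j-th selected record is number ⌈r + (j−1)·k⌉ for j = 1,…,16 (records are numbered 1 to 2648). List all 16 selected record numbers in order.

j=1: r + 0k = 158.768 → ⌈·⌉ = 159
j=2: r + 1k = 324.268 → ⌈·⌉ = 325
j=3: r + 2k = 489.768 → ⌈·⌉ = 490
j=4: r + 3k = 655.268 → ⌈·⌉ = 656
j=5: r + 4k = 820.768 → ⌈·⌉ = 821
j=6: r + 5k = 986.268 → ⌈·⌉ = 987
j=7: r + 6k = 1151.768 → ⌈·⌉ = 1152
j=8: r + 7k = 1317.268 → ⌈·⌉ = 1318
j=9: r + 8k = 1482.768 → ⌈·⌉ = 1483
j=10: r + 9k = 1648.268 → ⌈·⌉ = 1649
j=11: r + 10k = 1813.768 → ⌈·⌉ = 1814
j=12: r + 11k = 1979.268 → ⌈·⌉ = 1980
j=13: r + 12k = 2144.768 → ⌈·⌉ = 2145
j=14: r + 13k = 2310.268 → ⌈·⌉ = 2311
j=15: r + 14k = 2475.768 → ⌈·⌉ = 2476
j=16: r + 15k = 2641.268 → ⌈·⌉ = 2642

159, 325, 490, 656, 821, 987, 1152, 1318, 1483, 1649, 1814, 1980, 2145, 2311, 2476, 2642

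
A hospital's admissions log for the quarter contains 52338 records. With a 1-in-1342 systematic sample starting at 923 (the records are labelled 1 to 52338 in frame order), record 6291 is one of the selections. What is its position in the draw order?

5

k = 1342
position = (6291 − 923)/1342 + 1 = 5368/1342 + 1 = 4 + 1 = 5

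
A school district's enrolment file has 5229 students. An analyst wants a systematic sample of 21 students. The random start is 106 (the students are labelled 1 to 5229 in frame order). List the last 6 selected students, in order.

k = N/n = 5229/21 = 249
16th selection = 106 + 15×249 = 3841
17th: 3841 + 249 = 4090
18th: 4090 + 249 = 4339
19th: 4339 + 249 = 4588
20th: 4588 + 249 = 4837
21st: 4837 + 249 = 5086

3841, 4090, 4339, 4588, 4837, 5086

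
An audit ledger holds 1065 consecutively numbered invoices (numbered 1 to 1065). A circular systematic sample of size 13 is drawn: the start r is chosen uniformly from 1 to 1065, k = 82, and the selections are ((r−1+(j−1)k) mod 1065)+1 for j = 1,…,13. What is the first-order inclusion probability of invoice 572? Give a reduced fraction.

For each position j, as r ranges over 1…1065 the j-th selection hits every invoice exactly once, so invoice 572 is selected for exactly 13 of the 1065 starts.
Inclusion probability = 13/1065.

13/1065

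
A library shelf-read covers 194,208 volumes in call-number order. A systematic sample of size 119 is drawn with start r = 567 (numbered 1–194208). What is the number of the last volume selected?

193143

k = 194208/119 = 1632
119th selection = r + (119−1)·k = 567 + 118×1632 = 567 + 192576 = 193143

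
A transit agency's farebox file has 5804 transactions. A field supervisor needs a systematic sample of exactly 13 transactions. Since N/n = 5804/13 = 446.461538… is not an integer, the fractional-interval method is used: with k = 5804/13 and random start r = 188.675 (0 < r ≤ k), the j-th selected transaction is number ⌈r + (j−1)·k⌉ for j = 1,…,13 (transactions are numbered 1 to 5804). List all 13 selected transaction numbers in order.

189, 636, 1082, 1529, 1975, 2421, 2868, 3314, 3761, 4207, 4654, 5100, 5547

j=1: r + 0k = 188.675 → ⌈·⌉ = 189
j=2: r + 1k = 635.136538… → ⌈·⌉ = 636
j=3: r + 2k = 1081.598076… → ⌈·⌉ = 1082
j=4: r + 3k = 1528.059615… → ⌈·⌉ = 1529
j=5: r + 4k = 1974.521153… → ⌈·⌉ = 1975
j=6: r + 5k = 2420.982692… → ⌈·⌉ = 2421
j=7: r + 6k = 2867.444230… → ⌈·⌉ = 2868
j=8: r + 7k = 3313.905769… → ⌈·⌉ = 3314
j=9: r + 8k = 3760.367307… → ⌈·⌉ = 3761
j=10: r + 9k = 4206.828846… → ⌈·⌉ = 4207
j=11: r + 10k = 4653.290384… → ⌈·⌉ = 4654
j=12: r + 11k = 5099.751923… → ⌈·⌉ = 5100
j=13: r + 12k = 5546.213461… → ⌈·⌉ = 5547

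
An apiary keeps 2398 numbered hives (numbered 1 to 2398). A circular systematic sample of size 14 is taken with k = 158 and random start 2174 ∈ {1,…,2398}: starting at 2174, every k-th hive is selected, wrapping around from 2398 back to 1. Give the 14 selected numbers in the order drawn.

2174, 2332, 92, 250, 408, 566, 724, 882, 1040, 1198, 1356, 1514, 1672, 1830

Selection 1: 2174
Selection 2: 2174 + 158 = 2332
Selection 3: 2332 + 158 = 2490 → 2490 − 2398 = 92
Selection 4: 92 + 158 = 250
Selection 5: 250 + 158 = 408
Selection 6: 408 + 158 = 566
Selection 7: 566 + 158 = 724
Selection 8: 724 + 158 = 882
Selection 9: 882 + 158 = 1040
Selection 10: 1040 + 158 = 1198
Selection 11: 1198 + 158 = 1356
Selection 12: 1356 + 158 = 1514
Selection 13: 1514 + 158 = 1672
Selection 14: 1672 + 158 = 1830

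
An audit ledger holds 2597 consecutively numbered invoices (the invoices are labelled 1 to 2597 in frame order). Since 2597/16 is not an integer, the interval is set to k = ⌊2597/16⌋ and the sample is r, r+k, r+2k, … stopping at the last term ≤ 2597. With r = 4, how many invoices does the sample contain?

17

k = ⌊2597/16⌋ = 162
Achieved size = ⌊(2597 − 4)/162⌋ + 1 = ⌊2593/162⌋ + 1 = 16 + 1 = 17
(last selection: 4 + 16×162 = 2596 ≤ 2597; next would be 2758 > 2597)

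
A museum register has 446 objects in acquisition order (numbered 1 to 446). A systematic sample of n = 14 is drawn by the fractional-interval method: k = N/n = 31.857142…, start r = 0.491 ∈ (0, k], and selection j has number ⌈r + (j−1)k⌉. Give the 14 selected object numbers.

j=1: r + 0k = 0.491 → ⌈·⌉ = 1
j=2: r + 1k = 32.348142… → ⌈·⌉ = 33
j=3: r + 2k = 64.205285… → ⌈·⌉ = 65
j=4: r + 3k = 96.062428… → ⌈·⌉ = 97
j=5: r + 4k = 127.919571… → ⌈·⌉ = 128
j=6: r + 5k = 159.776714… → ⌈·⌉ = 160
j=7: r + 6k = 191.633857… → ⌈·⌉ = 192
j=8: r + 7k = 223.491 → ⌈·⌉ = 224
j=9: r + 8k = 255.348142… → ⌈·⌉ = 256
j=10: r + 9k = 287.205285… → ⌈·⌉ = 288
j=11: r + 10k = 319.062428… → ⌈·⌉ = 320
j=12: r + 11k = 350.919571… → ⌈·⌉ = 351
j=13: r + 12k = 382.776714… → ⌈·⌉ = 383
j=14: r + 13k = 414.633857… → ⌈·⌉ = 415

1, 33, 65, 97, 128, 160, 192, 224, 256, 288, 320, 351, 383, 415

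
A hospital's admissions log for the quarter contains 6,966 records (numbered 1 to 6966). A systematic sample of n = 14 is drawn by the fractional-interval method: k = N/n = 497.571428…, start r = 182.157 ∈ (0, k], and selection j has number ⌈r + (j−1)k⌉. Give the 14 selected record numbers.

j=1: r + 0k = 182.157 → ⌈·⌉ = 183
j=2: r + 1k = 679.728428… → ⌈·⌉ = 680
j=3: r + 2k = 1177.299857… → ⌈·⌉ = 1178
j=4: r + 3k = 1674.871285… → ⌈·⌉ = 1675
j=5: r + 4k = 2172.442714… → ⌈·⌉ = 2173
j=6: r + 5k = 2670.014142… → ⌈·⌉ = 2671
j=7: r + 6k = 3167.585571… → ⌈·⌉ = 3168
j=8: r + 7k = 3665.157 → ⌈·⌉ = 3666
j=9: r + 8k = 4162.728428… → ⌈·⌉ = 4163
j=10: r + 9k = 4660.299857… → ⌈·⌉ = 4661
j=11: r + 10k = 5157.871285… → ⌈·⌉ = 5158
j=12: r + 11k = 5655.442714… → ⌈·⌉ = 5656
j=13: r + 12k = 6153.014142… → ⌈·⌉ = 6154
j=14: r + 13k = 6650.585571… → ⌈·⌉ = 6651

183, 680, 1178, 1675, 2173, 2671, 3168, 3666, 4163, 4661, 5158, 5656, 6154, 6651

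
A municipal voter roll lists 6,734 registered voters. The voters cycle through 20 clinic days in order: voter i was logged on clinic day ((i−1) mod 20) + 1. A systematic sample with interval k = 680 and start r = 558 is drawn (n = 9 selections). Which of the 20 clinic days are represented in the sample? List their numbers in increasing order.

Consecutive selections differ by k = 680, so their clinic day numbers differ by 680 mod 20 = 0.
gcd(680, 20) = 20, so the sample visits 20/20 = 1 distinct residues mod 20.
Start 558 is clinic day 18; the clinic days hit are 18.

18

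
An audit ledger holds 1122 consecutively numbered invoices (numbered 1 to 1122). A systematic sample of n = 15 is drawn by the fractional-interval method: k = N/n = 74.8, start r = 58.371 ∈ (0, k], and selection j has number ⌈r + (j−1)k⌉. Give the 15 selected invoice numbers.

59, 134, 208, 283, 358, 433, 508, 582, 657, 732, 807, 882, 956, 1031, 1106

j=1: r + 0k = 58.371 → ⌈·⌉ = 59
j=2: r + 1k = 133.171 → ⌈·⌉ = 134
j=3: r + 2k = 207.971 → ⌈·⌉ = 208
j=4: r + 3k = 282.771 → ⌈·⌉ = 283
j=5: r + 4k = 357.571 → ⌈·⌉ = 358
j=6: r + 5k = 432.371 → ⌈·⌉ = 433
j=7: r + 6k = 507.171 → ⌈·⌉ = 508
j=8: r + 7k = 581.971 → ⌈·⌉ = 582
j=9: r + 8k = 656.771 → ⌈·⌉ = 657
j=10: r + 9k = 731.571 → ⌈·⌉ = 732
j=11: r + 10k = 806.371 → ⌈·⌉ = 807
j=12: r + 11k = 881.171 → ⌈·⌉ = 882
j=13: r + 12k = 955.971 → ⌈·⌉ = 956
j=14: r + 13k = 1030.771 → ⌈·⌉ = 1031
j=15: r + 14k = 1105.571 → ⌈·⌉ = 1106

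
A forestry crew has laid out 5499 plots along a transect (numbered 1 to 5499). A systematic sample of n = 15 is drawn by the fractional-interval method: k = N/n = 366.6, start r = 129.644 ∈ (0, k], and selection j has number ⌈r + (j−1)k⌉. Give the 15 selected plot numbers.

j=1: r + 0k = 129.644 → ⌈·⌉ = 130
j=2: r + 1k = 496.244 → ⌈·⌉ = 497
j=3: r + 2k = 862.844 → ⌈·⌉ = 863
j=4: r + 3k = 1229.444 → ⌈·⌉ = 1230
j=5: r + 4k = 1596.044 → ⌈·⌉ = 1597
j=6: r + 5k = 1962.644 → ⌈·⌉ = 1963
j=7: r + 6k = 2329.244 → ⌈·⌉ = 2330
j=8: r + 7k = 2695.844 → ⌈·⌉ = 2696
j=9: r + 8k = 3062.444 → ⌈·⌉ = 3063
j=10: r + 9k = 3429.044 → ⌈·⌉ = 3430
j=11: r + 10k = 3795.644 → ⌈·⌉ = 3796
j=12: r + 11k = 4162.244 → ⌈·⌉ = 4163
j=13: r + 12k = 4528.844 → ⌈·⌉ = 4529
j=14: r + 13k = 4895.444 → ⌈·⌉ = 4896
j=15: r + 14k = 5262.044 → ⌈·⌉ = 5263

130, 497, 863, 1230, 1597, 1963, 2330, 2696, 3063, 3430, 3796, 4163, 4529, 4896, 5263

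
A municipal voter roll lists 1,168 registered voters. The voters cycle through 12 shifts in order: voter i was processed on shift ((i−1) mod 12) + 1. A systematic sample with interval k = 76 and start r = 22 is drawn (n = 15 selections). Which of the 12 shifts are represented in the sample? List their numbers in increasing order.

Consecutive selections differ by k = 76, so their shift numbers differ by 76 mod 12 = 4.
gcd(76, 12) = 4, so the sample visits 12/4 = 3 distinct residues mod 12.
Start 22 is shift 10; the shifts hit are 2, 6, 10.

2, 6, 10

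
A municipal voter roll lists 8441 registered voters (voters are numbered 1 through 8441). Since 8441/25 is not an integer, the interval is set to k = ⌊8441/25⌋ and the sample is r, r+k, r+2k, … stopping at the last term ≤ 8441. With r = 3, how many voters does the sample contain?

k = ⌊8441/25⌋ = 337
Achieved size = ⌊(8441 − 3)/337⌋ + 1 = ⌊8438/337⌋ + 1 = 25 + 1 = 26
(last selection: 3 + 25×337 = 8428 ≤ 8441; next would be 8765 > 8441)

26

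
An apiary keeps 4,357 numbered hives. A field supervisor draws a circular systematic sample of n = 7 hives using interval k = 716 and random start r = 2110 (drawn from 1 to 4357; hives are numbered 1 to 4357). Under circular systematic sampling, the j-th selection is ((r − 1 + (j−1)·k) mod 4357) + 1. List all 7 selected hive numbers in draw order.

2110, 2826, 3542, 4258, 617, 1333, 2049

Selection 1: 2110
Selection 2: 2110 + 716 = 2826
Selection 3: 2826 + 716 = 3542
Selection 4: 3542 + 716 = 4258
Selection 5: 4258 + 716 = 4974 → 4974 − 4357 = 617
Selection 6: 617 + 716 = 1333
Selection 7: 1333 + 716 = 2049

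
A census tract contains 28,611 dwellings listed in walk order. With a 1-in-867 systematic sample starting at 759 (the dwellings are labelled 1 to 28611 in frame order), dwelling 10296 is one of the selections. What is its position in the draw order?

k = 867
position = (10296 − 759)/867 + 1 = 9537/867 + 1 = 11 + 1 = 12

12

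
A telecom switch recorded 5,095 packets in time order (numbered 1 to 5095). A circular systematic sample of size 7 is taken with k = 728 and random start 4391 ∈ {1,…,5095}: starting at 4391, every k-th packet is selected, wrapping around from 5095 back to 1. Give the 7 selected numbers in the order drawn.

4391, 24, 752, 1480, 2208, 2936, 3664

Selection 1: 4391
Selection 2: 4391 + 728 = 5119 → 5119 − 5095 = 24
Selection 3: 24 + 728 = 752
Selection 4: 752 + 728 = 1480
Selection 5: 1480 + 728 = 2208
Selection 6: 2208 + 728 = 2936
Selection 7: 2936 + 728 = 3664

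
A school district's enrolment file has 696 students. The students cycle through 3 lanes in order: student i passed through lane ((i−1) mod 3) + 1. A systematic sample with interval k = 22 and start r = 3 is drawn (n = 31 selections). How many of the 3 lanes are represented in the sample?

Consecutive selections differ by k = 22, so their lane numbers differ by 22 mod 3 = 1.
gcd(22, 3) = 1, so the sample visits 3/1 = 3 distinct residues mod 3.
Start 3 is lane 3; the lanes hit are 1, 2, 3.

3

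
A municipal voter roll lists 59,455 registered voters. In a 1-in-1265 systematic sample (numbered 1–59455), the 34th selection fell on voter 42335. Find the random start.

k = 1265
r = 42335 − (34−1)×1265 = 42335 − 41745 = 590

590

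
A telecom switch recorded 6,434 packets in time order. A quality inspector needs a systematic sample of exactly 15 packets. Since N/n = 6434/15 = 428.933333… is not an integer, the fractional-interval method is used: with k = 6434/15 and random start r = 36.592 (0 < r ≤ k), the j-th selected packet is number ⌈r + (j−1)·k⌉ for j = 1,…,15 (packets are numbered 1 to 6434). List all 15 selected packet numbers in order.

j=1: r + 0k = 36.592 → ⌈·⌉ = 37
j=2: r + 1k = 465.525333… → ⌈·⌉ = 466
j=3: r + 2k = 894.458666… → ⌈·⌉ = 895
j=4: r + 3k = 1323.392 → ⌈·⌉ = 1324
j=5: r + 4k = 1752.325333… → ⌈·⌉ = 1753
j=6: r + 5k = 2181.258666… → ⌈·⌉ = 2182
j=7: r + 6k = 2610.192 → ⌈·⌉ = 2611
j=8: r + 7k = 3039.125333… → ⌈·⌉ = 3040
j=9: r + 8k = 3468.058666… → ⌈·⌉ = 3469
j=10: r + 9k = 3896.992 → ⌈·⌉ = 3897
j=11: r + 10k = 4325.925333… → ⌈·⌉ = 4326
j=12: r + 11k = 4754.858666… → ⌈·⌉ = 4755
j=13: r + 12k = 5183.792 → ⌈·⌉ = 5184
j=14: r + 13k = 5612.725333… → ⌈·⌉ = 5613
j=15: r + 14k = 6041.658666… → ⌈·⌉ = 6042

37, 466, 895, 1324, 1753, 2182, 2611, 3040, 3469, 3897, 4326, 4755, 5184, 5613, 6042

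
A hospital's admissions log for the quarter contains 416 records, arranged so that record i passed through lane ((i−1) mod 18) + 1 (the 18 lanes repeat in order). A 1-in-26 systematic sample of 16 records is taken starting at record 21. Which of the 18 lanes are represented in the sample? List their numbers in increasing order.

1, 3, 5, 7, 9, 11, 13, 15, 17

Consecutive selections differ by k = 26, so their lane numbers differ by 26 mod 18 = 8.
gcd(26, 18) = 2, so the sample visits 18/2 = 9 distinct residues mod 18.
Start 21 is lane 3; the lanes hit are 1, 3, 5, 7, 9, 11, 13, 15, 17.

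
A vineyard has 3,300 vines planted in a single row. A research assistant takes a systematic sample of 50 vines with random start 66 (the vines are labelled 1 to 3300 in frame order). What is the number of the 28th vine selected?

1848

k = 3300/50 = 66
28th selection = r + (28−1)·k = 66 + 27×66 = 66 + 1782 = 1848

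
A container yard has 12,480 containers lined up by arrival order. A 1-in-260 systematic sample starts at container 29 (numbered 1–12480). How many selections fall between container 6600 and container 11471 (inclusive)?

k = 260
First selection ≥ 6600: 29 + ⌈(6600−29)/260⌉·260 = 29 + 26×260 = 6789
Last selection ≤ 11471: 29 + ⌊(11471−29)/260⌋·260 = 29 + 44×260 = 11469
Count = 44 − 26 + 1 = 19

19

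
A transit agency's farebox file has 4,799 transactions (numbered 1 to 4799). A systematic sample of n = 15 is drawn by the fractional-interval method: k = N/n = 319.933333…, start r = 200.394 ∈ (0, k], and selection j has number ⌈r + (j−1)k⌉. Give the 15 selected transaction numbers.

j=1: r + 0k = 200.394 → ⌈·⌉ = 201
j=2: r + 1k = 520.327333… → ⌈·⌉ = 521
j=3: r + 2k = 840.260666… → ⌈·⌉ = 841
j=4: r + 3k = 1160.194 → ⌈·⌉ = 1161
j=5: r + 4k = 1480.127333… → ⌈·⌉ = 1481
j=6: r + 5k = 1800.060666… → ⌈·⌉ = 1801
j=7: r + 6k = 2119.994 → ⌈·⌉ = 2120
j=8: r + 7k = 2439.927333… → ⌈·⌉ = 2440
j=9: r + 8k = 2759.860666… → ⌈·⌉ = 2760
j=10: r + 9k = 3079.794 → ⌈·⌉ = 3080
j=11: r + 10k = 3399.727333… → ⌈·⌉ = 3400
j=12: r + 11k = 3719.660666… → ⌈·⌉ = 3720
j=13: r + 12k = 4039.594 → ⌈·⌉ = 4040
j=14: r + 13k = 4359.527333… → ⌈·⌉ = 4360
j=15: r + 14k = 4679.460666… → ⌈·⌉ = 4680

201, 521, 841, 1161, 1481, 1801, 2120, 2440, 2760, 3080, 3400, 3720, 4040, 4360, 4680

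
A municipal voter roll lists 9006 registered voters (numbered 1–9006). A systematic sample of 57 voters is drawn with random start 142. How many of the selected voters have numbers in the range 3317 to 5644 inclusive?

14

k = 9006/57 = 158
First selection ≥ 3317: 142 + ⌈(3317−142)/158⌉·158 = 142 + 21×158 = 3460
Last selection ≤ 5644: 142 + ⌊(5644−142)/158⌋·158 = 142 + 34×158 = 5514
Count = 34 − 21 + 1 = 14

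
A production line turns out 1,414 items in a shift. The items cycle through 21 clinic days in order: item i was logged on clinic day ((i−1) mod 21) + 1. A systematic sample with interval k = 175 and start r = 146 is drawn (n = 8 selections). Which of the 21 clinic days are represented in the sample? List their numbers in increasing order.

Consecutive selections differ by k = 175, so their clinic day numbers differ by 175 mod 21 = 7.
gcd(175, 21) = 7, so the sample visits 21/7 = 3 distinct residues mod 21.
Start 146 is clinic day 20; the clinic days hit are 6, 13, 20.

6, 13, 20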